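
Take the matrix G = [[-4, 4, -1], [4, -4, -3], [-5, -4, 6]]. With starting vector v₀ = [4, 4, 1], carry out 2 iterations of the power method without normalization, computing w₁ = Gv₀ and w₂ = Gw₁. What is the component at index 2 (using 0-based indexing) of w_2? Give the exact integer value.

w1 = Gv₀ = ((-4)·4 + 4·4 + (-1)·1; 4·4 + (-4)·4 + (-3)·1; (-5)·4 + (-4)·4 + 6·1) = (-1, -3, -30)
w2 = Gw1 = ((-4)·(-1) + 4·(-3) + (-1)·(-30); 4·(-1) + (-4)·(-3) + (-3)·(-30); (-5)·(-1) + (-4)·(-3) + 6·(-30)) = (22, 98, -163)
The requested component of w2 is -163.

-163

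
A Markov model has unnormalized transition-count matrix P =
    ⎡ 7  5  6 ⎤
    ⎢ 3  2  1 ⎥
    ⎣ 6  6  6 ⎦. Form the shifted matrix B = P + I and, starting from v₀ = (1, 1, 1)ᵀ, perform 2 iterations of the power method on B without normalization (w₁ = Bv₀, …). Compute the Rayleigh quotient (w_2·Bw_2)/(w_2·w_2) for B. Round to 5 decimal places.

μ ≈ 15.31816

B = P + I has rows (8, 5, 6); (3, 3, 1); (6, 6, 7)
w1 = Bv₀ = (8·1 + 5·1 + 6·1; 3·1 + 3·1 + 1·1; 6·1 + 6·1 + 7·1) = (19, 7, 19)
w2 = Bw1 = (8·19 + 5·7 + 6·19; 3·19 + 3·7 + 1·19; 6·19 + 6·7 + 7·19) = (301, 97, 289)
Bw2 = (4627, 1483, 4411)
w2·Bw2 = 2811357; w2·w2 = 183531; μ ≈ 2811357/183531 = 15.31816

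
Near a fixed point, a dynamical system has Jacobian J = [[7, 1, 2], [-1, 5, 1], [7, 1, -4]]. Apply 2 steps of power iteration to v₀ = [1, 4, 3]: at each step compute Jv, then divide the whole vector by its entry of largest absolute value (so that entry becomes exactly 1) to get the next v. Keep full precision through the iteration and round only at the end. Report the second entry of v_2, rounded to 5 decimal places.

0.63448

Jv0 = (17.000000, 22.000000, -1.000000); divide by 22.000000 → v1 = (0.772727, 1.000000, -0.045455)
Jv1 = (6.318182, 4.181818, 6.590909); divide by 6.590909 → v2 = (0.958621, 0.634483, 1.000000)
Requested entry of v2: 92/145 = 0.63448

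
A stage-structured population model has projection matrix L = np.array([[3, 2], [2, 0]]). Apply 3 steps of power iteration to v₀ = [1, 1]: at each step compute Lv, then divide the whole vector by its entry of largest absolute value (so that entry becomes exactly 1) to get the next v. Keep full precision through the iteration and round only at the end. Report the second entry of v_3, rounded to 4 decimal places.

Lv0 = (5.00000, 2.00000); divide by 5.00000 → v1 = (1.00000, 0.40000)
Lv1 = (3.80000, 2.00000); divide by 3.80000 → v2 = (1.00000, 0.52632)
Lv2 = (4.05263, 2.00000); divide by 4.05263 → v3 = (1.00000, 0.49351)
Requested entry of v3: 38/77 = 0.4935

0.4935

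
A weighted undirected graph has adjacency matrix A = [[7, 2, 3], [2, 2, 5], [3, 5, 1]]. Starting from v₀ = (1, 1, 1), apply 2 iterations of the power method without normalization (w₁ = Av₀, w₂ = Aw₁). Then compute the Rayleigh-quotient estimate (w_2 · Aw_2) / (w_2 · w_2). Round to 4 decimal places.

10.2933

w1 = Av₀ = (12, 9, 9)
w2 = Aw1 = (129, 87, 90)
Aw2 = (1347, 882, 912)
w2·Aw2 = 129·1347 + 87·882 + 90·912 = 332577; w2·w2 = 129·129 + 87·87 + 90·90 = 32310
λ ≈ 332577/32310 = 10.2933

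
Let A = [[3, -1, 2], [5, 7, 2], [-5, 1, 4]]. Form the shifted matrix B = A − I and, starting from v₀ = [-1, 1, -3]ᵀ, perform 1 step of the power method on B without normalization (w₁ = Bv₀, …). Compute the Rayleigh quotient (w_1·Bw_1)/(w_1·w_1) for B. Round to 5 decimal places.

μ ≈ 4.20000

B = A − I has rows (2, -1, 2); (5, 6, 2); (-5, 1, 3)
w1 = Bv₀ = (2·(-1) + (-1)·1 + 2·(-3); 5·(-1) + 6·1 + 2·(-3); (-5)·(-1) + 1·1 + 3·(-3)) = (-9, -5, -3)
Bw1 = (-19, -81, 31)
w1·Bw1 = 483; w1·w1 = 115; μ ≈ 483/115 = 4.20000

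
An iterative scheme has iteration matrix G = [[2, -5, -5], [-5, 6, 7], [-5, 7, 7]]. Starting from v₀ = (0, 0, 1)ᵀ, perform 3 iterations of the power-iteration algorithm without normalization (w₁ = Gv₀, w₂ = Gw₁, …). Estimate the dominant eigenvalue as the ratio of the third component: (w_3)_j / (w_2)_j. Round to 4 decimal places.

λ ≈ 16.8537

w1 = Gv₀ = (-5, 7, 7)
w2 = Gw1 = (-80, 116, 123)
w3 = Gw2 = (-1355, 1957, 2073)
Ratio at component: 2073 / 123 = 16.8537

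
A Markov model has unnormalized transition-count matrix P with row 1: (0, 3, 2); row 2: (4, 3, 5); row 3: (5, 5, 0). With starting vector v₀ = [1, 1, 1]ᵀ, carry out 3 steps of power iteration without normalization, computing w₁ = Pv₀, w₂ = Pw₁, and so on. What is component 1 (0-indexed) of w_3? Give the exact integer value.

w1 = Pv₀ = (0·1 + 3·1 + 2·1; 4·1 + 3·1 + 5·1; 5·1 + 5·1 + 0·1) = (5, 12, 10)
w2 = Pw1 = (0·5 + 3·12 + 2·10; 4·5 + 3·12 + 5·10; 5·5 + 5·12 + 0·10) = (56, 106, 85)
w3 = Pw2 = (488, 967, 810)
The requested component of w3 is 967.

967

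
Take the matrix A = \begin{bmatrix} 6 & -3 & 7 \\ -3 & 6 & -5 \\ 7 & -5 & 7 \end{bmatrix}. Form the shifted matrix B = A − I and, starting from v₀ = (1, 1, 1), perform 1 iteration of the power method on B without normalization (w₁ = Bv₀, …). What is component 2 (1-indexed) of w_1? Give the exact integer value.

B = A − I has rows (5, -3, 7); (-3, 5, -5); (7, -5, 6)
w1 = Bv₀ = (9, -3, 8)
Requested component of w1: -3

-3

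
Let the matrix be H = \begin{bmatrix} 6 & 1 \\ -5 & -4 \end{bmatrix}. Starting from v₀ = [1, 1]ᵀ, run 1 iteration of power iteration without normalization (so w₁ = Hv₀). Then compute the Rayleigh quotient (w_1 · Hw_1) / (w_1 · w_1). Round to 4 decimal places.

λ ≈ 1.7077

w1 = Hv₀ = (6·1 + 1·1; (-5)·1 + (-4)·1) = (7, -9)
Hw1 = (33, 1)
w1·Hw1 = 7·33 + (-9)·1 = 222; w1·w1 = 7·7 + (-9)·(-9) = 130
λ ≈ 222/130 = 1.7077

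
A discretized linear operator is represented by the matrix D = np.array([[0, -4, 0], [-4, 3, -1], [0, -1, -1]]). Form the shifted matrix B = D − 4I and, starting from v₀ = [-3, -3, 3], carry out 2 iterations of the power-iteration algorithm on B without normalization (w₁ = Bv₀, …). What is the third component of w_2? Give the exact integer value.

48

B = D − 4I has rows (-4, -4, 0); (-4, -1, -1); (0, -1, -5)
w1 = Bv₀ = ((-4)·(-3) + (-4)·(-3) + 0·3; (-4)·(-3) + (-1)·(-3) + (-1)·3; 0·(-3) + (-1)·(-3) + (-5)·3) = (24, 12, -12)
w2 = Bw1 = ((-4)·24 + (-4)·12 + 0·(-12); (-4)·24 + (-1)·12 + (-1)·(-12); 0·24 + (-1)·12 + (-5)·(-12)) = (-144, -96, 48)
Requested component of w2: 48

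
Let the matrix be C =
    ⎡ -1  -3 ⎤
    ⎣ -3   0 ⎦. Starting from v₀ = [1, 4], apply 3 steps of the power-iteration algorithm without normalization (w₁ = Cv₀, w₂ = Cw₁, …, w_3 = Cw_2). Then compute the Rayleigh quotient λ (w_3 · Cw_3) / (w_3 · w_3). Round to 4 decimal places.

w1 = Cv₀ = ((-1)·1 + (-3)·4; (-3)·1 + 0·4) = (-13, -3)
w2 = Cw1 = ((-1)·(-13) + (-3)·(-3); (-3)·(-13) + 0·(-3)) = (22, 39)
w3 = Cw2 = (-139, -66)
Cw3 = (337, 417)
w3·Cw3 = (-139)·337 + (-66)·417 = -74365; w3·w3 = (-139)·(-139) + (-66)·(-66) = 23677
λ ≈ -74365/23677 = -3.1408

λ ≈ -3.1408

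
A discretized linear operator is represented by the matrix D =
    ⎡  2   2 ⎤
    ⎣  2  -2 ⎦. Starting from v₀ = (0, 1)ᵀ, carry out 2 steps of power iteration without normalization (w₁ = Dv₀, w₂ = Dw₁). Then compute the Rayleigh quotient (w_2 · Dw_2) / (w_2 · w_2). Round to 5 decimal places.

λ ≈ -2.00000

w1 = Dv₀ = (2, -2)
w2 = Dw1 = (0, 8)
Dw2 = (16, -16)
w2·Dw2 = 0·16 + 8·(-16) = -128; w2·w2 = 0·0 + 8·8 = 64
λ ≈ -128/64 = -2.00000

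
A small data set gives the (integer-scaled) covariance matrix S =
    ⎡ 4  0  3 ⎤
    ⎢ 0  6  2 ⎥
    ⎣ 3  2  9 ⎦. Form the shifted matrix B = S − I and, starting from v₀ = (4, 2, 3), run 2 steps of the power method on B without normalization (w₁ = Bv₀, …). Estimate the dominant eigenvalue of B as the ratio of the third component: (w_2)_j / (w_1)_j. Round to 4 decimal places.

μ ≈ 10.3750

B = S − I has rows (3, 0, 3); (0, 5, 2); (3, 2, 8)
w1 = Bv₀ = (21, 16, 40)
w2 = Bw1 = (183, 160, 415)
Ratio: 415/40 = 10.3750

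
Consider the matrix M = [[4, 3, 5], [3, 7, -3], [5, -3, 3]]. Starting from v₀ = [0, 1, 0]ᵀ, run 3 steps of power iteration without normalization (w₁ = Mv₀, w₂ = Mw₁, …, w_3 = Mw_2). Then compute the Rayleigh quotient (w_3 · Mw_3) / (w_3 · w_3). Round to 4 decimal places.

w1 = Mv₀ = (4·0 + 3·1 + 5·0; 3·0 + 7·1 + (-3)·0; 5·0 + (-3)·1 + 3·0) = (3, 7, -3)
w2 = Mw1 = (4·3 + 3·7 + 5·(-3); 3·3 + 7·7 + (-3)·(-3); 5·3 + (-3)·7 + 3·(-3)) = (18, 67, -15)
w3 = Mw2 = (198, 568, -156)
Mw3 = (1716, 5038, -1182)
w3·Mw3 = 198·1716 + 568·5038 + (-156)·(-1182) = 3385744; w3·w3 = 198·198 + 568·568 + (-156)·(-156) = 386164
λ ≈ 3385744/386164 = 8.7676

λ ≈ 8.7676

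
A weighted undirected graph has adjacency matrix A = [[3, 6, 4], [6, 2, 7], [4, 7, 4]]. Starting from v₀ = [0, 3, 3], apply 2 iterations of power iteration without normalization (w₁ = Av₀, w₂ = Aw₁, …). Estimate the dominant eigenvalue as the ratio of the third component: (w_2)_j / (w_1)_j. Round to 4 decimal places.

13.3636

w1 = Av₀ = (30, 27, 33)
w2 = Aw1 = (384, 465, 441)
Ratio at component: 441 / 33 = 13.3636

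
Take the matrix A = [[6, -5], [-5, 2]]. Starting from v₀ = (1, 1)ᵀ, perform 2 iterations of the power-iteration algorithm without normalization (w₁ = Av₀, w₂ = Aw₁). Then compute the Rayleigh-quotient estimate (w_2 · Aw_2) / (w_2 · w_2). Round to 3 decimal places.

w1 = Av₀ = (6·1 + (-5)·1; (-5)·1 + 2·1) = (1, -3)
w2 = Aw1 = (6·1 + (-5)·(-3); (-5)·1 + 2·(-3)) = (21, -11)
Aw2 = (181, -127)
w2·Aw2 = 21·181 + (-11)·(-127) = 5198; w2·w2 = 21·21 + (-11)·(-11) = 562
λ ≈ 5198/562 = 9.249

9.249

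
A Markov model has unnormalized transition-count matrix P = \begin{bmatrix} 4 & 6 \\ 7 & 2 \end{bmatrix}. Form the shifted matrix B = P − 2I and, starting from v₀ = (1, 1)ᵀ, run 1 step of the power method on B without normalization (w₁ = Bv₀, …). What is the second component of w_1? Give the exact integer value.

7

B = P − 2I has rows (2, 6); (7, 0)
w1 = Bv₀ = (2·1 + 6·1; 7·1 + 0·1) = (8, 7)
Requested component of w1: 7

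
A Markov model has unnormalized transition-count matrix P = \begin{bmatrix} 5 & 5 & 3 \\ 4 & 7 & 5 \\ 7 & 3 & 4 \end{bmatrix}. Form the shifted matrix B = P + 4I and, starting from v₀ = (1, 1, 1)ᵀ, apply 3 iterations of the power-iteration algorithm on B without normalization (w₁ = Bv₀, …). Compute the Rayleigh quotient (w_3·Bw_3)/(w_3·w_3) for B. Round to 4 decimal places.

18.3555

B = P + 4I has rows (9, 5, 3); (4, 11, 5); (7, 3, 8)
w1 = Bv₀ = (9·1 + 5·1 + 3·1; 4·1 + 11·1 + 5·1; 7·1 + 3·1 + 8·1) = (17, 20, 18)
w2 = Bw1 = (9·17 + 5·20 + 3·18; 4·17 + 11·20 + 5·18; 7·17 + 3·20 + 8·18) = (307, 378, 323)
w3 = Bw2 = (5622, 7001, 5867)
Bw3 = (103204, 128834, 107293)
w3·Bw3 = 2111667753; w3·w3 = 115042574; μ ≈ 2111667753/115042574 = 18.3555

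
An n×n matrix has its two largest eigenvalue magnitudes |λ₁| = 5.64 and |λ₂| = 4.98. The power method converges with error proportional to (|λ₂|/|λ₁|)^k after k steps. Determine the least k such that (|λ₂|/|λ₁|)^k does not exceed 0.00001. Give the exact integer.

93

|λ₂/λ₁| = 4.98/5.64 = 0.88298
Need k ≥ ln(0.00001) / ln(0.88298) = -11.5129 / -0.1245 ≈ 92.507
Smallest integer k satisfying the bound: 93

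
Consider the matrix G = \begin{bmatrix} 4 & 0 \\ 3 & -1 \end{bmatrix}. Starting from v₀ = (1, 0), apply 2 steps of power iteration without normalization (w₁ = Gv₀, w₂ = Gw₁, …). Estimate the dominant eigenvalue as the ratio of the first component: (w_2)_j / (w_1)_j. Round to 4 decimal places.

λ ≈ 4.0000

w1 = Gv₀ = (4·1 + 0·0; 3·1 + (-1)·0) = (4, 3)
w2 = Gw1 = (4·4 + 0·3; 3·4 + (-1)·3) = (16, 9)
Ratio at component: 16 / 4 = 4.0000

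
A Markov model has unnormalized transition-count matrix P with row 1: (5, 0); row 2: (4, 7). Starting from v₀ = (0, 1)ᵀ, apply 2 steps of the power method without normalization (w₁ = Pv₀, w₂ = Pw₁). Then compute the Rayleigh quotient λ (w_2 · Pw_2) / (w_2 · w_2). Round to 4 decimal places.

w1 = Pv₀ = (5·0 + 0·1; 4·0 + 7·1) = (0, 7)
w2 = Pw1 = (5·0 + 0·7; 4·0 + 7·7) = (0, 49)
Pw2 = (0, 343)
w2·Pw2 = 0·0 + 49·343 = 16807; w2·w2 = 0·0 + 49·49 = 2401
λ ≈ 16807/2401 = 7.0000

λ ≈ 7.0000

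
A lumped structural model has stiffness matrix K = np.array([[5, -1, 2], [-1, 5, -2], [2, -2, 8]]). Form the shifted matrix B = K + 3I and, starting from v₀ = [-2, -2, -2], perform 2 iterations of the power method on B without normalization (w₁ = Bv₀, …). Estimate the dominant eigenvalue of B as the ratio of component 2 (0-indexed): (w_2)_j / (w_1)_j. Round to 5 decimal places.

11.72727

B = K + 3I has rows (8, -1, 2); (-1, 8, -2); (2, -2, 11)
w1 = Bv₀ = (-18, -10, -22)
w2 = Bw1 = (-178, -18, -258)
Ratio: -258/-22 = 11.72727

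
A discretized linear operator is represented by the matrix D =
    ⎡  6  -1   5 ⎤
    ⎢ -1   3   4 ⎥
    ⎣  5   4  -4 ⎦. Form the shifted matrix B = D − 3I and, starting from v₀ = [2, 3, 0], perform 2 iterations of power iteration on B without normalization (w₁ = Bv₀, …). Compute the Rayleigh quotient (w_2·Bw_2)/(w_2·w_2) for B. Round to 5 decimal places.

B = D − 3I has rows (3, -1, 5); (-1, 0, 4); (5, 4, -7)
w1 = Bv₀ = (3, -2, 22)
w2 = Bw1 = (121, 85, -147)
Bw2 = (-457, -709, 1974)
w2·Bw2 = -405740; w2·w2 = 43475; μ ≈ -405740/43475 = -9.33272

μ ≈ -9.33272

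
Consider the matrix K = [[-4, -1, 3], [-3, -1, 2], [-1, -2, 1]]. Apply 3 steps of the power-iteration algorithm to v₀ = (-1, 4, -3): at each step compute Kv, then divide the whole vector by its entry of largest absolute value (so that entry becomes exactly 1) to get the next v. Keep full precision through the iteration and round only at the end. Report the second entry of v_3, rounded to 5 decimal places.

0.96429

Kv0 = (-9.000000, -7.000000, -10.000000); divide by -10.000000 → v1 = (0.900000, 0.700000, 1.000000)
Kv1 = (-1.300000, -1.400000, -1.300000); divide by -1.400000 → v2 = (0.928571, 1.000000, 0.928571)
Kv2 = (-1.928571, -1.928571, -2.000000); divide by -2.000000 → v3 = (0.964286, 0.964286, 1.000000)
Requested entry of v3: -27/-28 = 0.96429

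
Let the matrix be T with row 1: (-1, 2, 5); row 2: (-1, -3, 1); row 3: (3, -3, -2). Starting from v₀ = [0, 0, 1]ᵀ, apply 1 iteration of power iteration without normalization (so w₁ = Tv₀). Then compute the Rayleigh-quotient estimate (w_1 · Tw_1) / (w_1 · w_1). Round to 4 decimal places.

w1 = Tv₀ = (5, 1, -2)
Tw1 = (-13, -10, 16)
w1·Tw1 = 5·(-13) + 1·(-10) + (-2)·16 = -107; w1·w1 = 5·5 + 1·1 + (-2)·(-2) = 30
λ ≈ -107/30 = -3.5667

-3.5667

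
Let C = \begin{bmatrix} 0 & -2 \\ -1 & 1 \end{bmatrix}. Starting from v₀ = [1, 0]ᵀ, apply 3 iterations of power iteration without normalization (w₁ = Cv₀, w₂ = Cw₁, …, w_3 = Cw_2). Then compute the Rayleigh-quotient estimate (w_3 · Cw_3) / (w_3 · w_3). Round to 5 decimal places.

λ ≈ 2.07692

w1 = Cv₀ = (0, -1)
w2 = Cw1 = (2, -1)
w3 = Cw2 = (2, -3)
Cw3 = (6, -5)
w3·Cw3 = 2·6 + (-3)·(-5) = 27; w3·w3 = 2·2 + (-3)·(-3) = 13
λ ≈ 27/13 = 2.07692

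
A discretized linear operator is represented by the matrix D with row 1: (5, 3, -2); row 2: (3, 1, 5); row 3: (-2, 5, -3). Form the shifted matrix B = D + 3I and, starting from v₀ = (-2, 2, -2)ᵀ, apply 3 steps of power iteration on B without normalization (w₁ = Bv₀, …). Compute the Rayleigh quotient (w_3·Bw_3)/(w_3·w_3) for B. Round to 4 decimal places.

7.9707

B = D + 3I has rows (8, 3, -2); (3, 4, 5); (-2, 5, 0)
w1 = Bv₀ = (8·(-2) + 3·2 + (-2)·(-2); 3·(-2) + 4·2 + 5·(-2); (-2)·(-2) + 5·2 + 0·(-2)) = (-6, -8, 14)
w2 = Bw1 = (8·(-6) + 3·(-8) + (-2)·14; 3·(-6) + 4·(-8) + 5·14; (-2)·(-6) + 5·(-8) + 0·14) = (-100, 20, -28)
w3 = Bw2 = (-684, -360, 300)
Bw3 = (-7152, -1992, -432)
w3·Bw3 = 5479488; w3·w3 = 687456; μ ≈ 5479488/687456 = 7.9707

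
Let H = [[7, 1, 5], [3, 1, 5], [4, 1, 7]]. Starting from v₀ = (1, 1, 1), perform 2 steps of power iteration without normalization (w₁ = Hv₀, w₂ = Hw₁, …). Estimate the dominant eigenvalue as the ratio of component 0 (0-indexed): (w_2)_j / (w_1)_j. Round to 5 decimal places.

λ ≈ 12.30769

w1 = Hv₀ = (7·1 + 1·1 + 5·1; 3·1 + 1·1 + 5·1; 4·1 + 1·1 + 7·1) = (13, 9, 12)
w2 = Hw1 = (7·13 + 1·9 + 5·12; 3·13 + 1·9 + 5·12; 4·13 + 1·9 + 7·12) = (160, 108, 145)
Ratio at component: 160 / 13 = 12.30769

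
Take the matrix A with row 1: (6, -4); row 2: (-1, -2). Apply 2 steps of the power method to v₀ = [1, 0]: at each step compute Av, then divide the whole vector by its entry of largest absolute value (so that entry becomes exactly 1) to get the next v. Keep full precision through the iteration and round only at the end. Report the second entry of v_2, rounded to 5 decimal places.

Av0 = (6.000000, -1.000000); divide by 6.000000 → v1 = (1.000000, -0.166667)
Av1 = (6.666667, -0.666667); divide by 6.666667 → v2 = (1.000000, -0.100000)
Requested entry of v2: -4/40 = -0.10000

-0.10000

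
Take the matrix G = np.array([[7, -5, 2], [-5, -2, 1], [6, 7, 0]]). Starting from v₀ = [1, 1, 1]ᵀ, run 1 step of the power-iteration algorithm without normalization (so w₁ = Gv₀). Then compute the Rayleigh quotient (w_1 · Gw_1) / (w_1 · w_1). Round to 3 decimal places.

w1 = Gv₀ = (4, -6, 13)
Gw1 = (84, 5, -18)
w1·Gw1 = 4·84 + (-6)·5 + 13·(-18) = 72; w1·w1 = 4·4 + (-6)·(-6) + 13·13 = 221
λ ≈ 72/221 = 0.326

λ ≈ 0.326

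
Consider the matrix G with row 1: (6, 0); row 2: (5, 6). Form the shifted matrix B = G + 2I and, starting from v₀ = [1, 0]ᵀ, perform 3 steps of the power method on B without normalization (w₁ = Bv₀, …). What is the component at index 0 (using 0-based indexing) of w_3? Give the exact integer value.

B = G + 2I has rows (8, 0); (5, 8)
w1 = Bv₀ = (8, 5)
w2 = Bw1 = (64, 80)
w3 = Bw2 = (512, 960)
Requested component of w3: 512

512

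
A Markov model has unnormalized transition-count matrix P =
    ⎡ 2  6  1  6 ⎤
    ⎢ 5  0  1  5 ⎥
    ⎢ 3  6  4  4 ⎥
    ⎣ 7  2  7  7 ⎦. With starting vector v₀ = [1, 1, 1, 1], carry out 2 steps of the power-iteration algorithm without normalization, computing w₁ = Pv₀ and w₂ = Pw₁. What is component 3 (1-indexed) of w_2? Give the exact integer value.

w1 = Pv₀ = (2·1 + 6·1 + 1·1 + 6·1; 5·1 + 0·1 + 1·1 + 5·1; 3·1 + 6·1 + 4·1 + 4·1; 7·1 + 2·1 + 7·1 + 7·1) = (15, 11, 17, 23)
w2 = Pw1 = (2·15 + 6·11 + 1·17 + 6·23; 5·15 + 0·11 + 1·17 + 5·23; 3·15 + 6·11 + 4·17 + 4·23; 7·15 + 2·11 + 7·17 + 7·23) = (251, 207, 271, 407)
The requested component of w2 is 271.

271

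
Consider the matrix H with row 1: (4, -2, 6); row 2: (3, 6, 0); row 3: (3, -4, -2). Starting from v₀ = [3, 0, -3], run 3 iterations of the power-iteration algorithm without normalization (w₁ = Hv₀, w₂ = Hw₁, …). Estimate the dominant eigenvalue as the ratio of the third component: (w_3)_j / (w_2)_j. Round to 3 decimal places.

w1 = Hv₀ = (-6, 9, 15)
w2 = Hw1 = (48, 36, -84)
w3 = Hw2 = (-384, 360, 168)
Ratio at component: 168 / -84 = -2.000

-2.000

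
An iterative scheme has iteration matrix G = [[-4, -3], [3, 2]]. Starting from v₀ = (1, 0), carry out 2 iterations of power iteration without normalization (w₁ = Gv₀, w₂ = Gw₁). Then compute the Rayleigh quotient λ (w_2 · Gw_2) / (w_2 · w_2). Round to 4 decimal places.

w1 = Gv₀ = (-4, 3)
w2 = Gw1 = (7, -6)
Gw2 = (-10, 9)
w2·Gw2 = 7·(-10) + (-6)·9 = -124; w2·w2 = 7·7 + (-6)·(-6) = 85
λ ≈ -124/85 = -1.4588

λ ≈ -1.4588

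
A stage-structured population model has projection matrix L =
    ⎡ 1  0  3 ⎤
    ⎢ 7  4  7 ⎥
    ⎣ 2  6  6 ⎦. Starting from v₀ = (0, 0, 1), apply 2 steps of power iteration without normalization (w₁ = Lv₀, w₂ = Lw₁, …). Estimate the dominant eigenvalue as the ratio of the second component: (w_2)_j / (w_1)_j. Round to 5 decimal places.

w1 = Lv₀ = (1·0 + 0·0 + 3·1; 7·0 + 4·0 + 7·1; 2·0 + 6·0 + 6·1) = (3, 7, 6)
w2 = Lw1 = (1·3 + 0·7 + 3·6; 7·3 + 4·7 + 7·6; 2·3 + 6·7 + 6·6) = (21, 91, 84)
Ratio at component: 91 / 7 = 13.00000

13.00000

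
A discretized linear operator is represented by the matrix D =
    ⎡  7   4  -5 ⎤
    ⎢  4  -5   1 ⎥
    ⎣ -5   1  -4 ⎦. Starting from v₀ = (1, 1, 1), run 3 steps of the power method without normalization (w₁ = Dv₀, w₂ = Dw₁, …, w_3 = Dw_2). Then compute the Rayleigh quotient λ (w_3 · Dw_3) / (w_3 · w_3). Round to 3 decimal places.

λ ≈ 8.701

w1 = Dv₀ = (6, 0, -8)
w2 = Dw1 = (82, 16, 2)
w3 = Dw2 = (628, 250, -402)
Dw3 = (7406, 860, -1282)
w3·Dw3 = 628·7406 + 250·860 + (-402)·(-1282) = 5381332; w3·w3 = 628·628 + 250·250 + (-402)·(-402) = 618488
λ ≈ 5381332/618488 = 8.701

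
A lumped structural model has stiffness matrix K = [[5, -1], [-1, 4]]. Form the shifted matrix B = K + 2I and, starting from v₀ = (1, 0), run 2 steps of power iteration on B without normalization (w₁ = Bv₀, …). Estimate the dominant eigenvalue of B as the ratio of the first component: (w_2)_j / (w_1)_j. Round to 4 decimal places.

7.1429

B = K + 2I has rows (7, -1); (-1, 6)
w1 = Bv₀ = (7·1 + (-1)·0; (-1)·1 + 6·0) = (7, -1)
w2 = Bw1 = (7·7 + (-1)·(-1); (-1)·7 + 6·(-1)) = (50, -13)
Ratio: 50/7 = 7.1429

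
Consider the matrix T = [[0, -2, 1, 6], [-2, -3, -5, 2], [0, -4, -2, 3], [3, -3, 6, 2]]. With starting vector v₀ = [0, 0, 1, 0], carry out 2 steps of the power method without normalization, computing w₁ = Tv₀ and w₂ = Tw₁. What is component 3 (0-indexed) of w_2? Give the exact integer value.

w1 = Tv₀ = (0·0 + (-2)·0 + 1·1 + 6·0; (-2)·0 + (-3)·0 + (-5)·1 + 2·0; 0·0 + (-4)·0 + (-2)·1 + 3·0; 3·0 + (-3)·0 + 6·1 + 2·0) = (1, -5, -2, 6)
w2 = Tw1 = (0·1 + (-2)·(-5) + 1·(-2) + 6·6; (-2)·1 + (-3)·(-5) + (-5)·(-2) + 2·6; 0·1 + (-4)·(-5) + (-2)·(-2) + 3·6; 3·1 + (-3)·(-5) + 6·(-2) + 2·6) = (44, 35, 42, 18)
The requested component of w2 is 18.

18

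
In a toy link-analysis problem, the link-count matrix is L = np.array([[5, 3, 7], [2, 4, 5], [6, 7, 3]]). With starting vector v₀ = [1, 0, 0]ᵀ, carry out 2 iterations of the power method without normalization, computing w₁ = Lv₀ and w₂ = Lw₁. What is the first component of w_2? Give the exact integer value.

w1 = Lv₀ = (5, 2, 6)
w2 = Lw1 = (73, 48, 62)
The requested component of w2 is 73.

73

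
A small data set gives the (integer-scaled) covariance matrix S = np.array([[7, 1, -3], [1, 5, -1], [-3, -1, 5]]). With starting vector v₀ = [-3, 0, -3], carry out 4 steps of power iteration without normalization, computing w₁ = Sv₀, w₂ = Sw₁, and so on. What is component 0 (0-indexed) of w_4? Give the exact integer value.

-4206

w1 = Sv₀ = (7·(-3) + 1·0 + (-3)·(-3); 1·(-3) + 5·0 + (-1)·(-3); (-3)·(-3) + (-1)·0 + 5·(-3)) = (-12, 0, -6)
w2 = Sw1 = (7·(-12) + 1·0 + (-3)·(-6); 1·(-12) + 5·0 + (-1)·(-6); (-3)·(-12) + (-1)·0 + 5·(-6)) = (-66, -6, 6)
w3 = Sw2 = (-486, -102, 234)
w4 = Sw3 = (-4206, -1230, 2730)
The requested component of w4 is -4206.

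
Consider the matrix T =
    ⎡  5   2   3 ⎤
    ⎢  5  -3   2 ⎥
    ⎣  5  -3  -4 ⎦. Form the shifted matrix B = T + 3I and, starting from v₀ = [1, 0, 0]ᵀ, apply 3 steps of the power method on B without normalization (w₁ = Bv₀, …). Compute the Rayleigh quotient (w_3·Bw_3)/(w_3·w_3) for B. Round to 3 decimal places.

μ ≈ 10.038

B = T + 3I has rows (8, 2, 3); (5, 0, 2); (5, -3, -1)
w1 = Bv₀ = (8·1 + 2·0 + 3·0; 5·1 + 0·0 + 2·0; 5·1 + (-3)·0 + (-1)·0) = (8, 5, 5)
w2 = Bw1 = (8·8 + 2·5 + 3·5; 5·8 + 0·5 + 2·5; 5·8 + (-3)·5 + (-1)·5) = (89, 50, 20)
w3 = Bw2 = (872, 485, 275)
Bw3 = (8771, 4910, 2630)
w3·Bw3 = 10752912; w3·w3 = 1071234; μ ≈ 10752912/1071234 = 10.038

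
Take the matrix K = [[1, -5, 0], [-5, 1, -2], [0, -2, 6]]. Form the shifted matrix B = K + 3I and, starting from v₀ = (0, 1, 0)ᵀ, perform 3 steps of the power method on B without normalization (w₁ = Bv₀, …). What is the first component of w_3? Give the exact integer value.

-385

B = K + 3I has rows (4, -5, 0); (-5, 4, -2); (0, -2, 9)
w1 = Bv₀ = (4·0 + (-5)·1 + 0·0; (-5)·0 + 4·1 + (-2)·0; 0·0 + (-2)·1 + 9·0) = (-5, 4, -2)
w2 = Bw1 = (4·(-5) + (-5)·4 + 0·(-2); (-5)·(-5) + 4·4 + (-2)·(-2); 0·(-5) + (-2)·4 + 9·(-2)) = (-40, 45, -26)
w3 = Bw2 = (-385, 432, -324)
Requested component of w3: -385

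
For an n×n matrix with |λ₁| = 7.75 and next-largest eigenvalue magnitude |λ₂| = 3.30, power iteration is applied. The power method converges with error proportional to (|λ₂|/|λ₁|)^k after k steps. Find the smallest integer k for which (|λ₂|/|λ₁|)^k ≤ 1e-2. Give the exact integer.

6

|λ₂/λ₁| = 3.30/7.75 = 0.42581
Need k ≥ ln(1e-2) / ln(0.42581) = -4.6052 / -0.8538 ≈ 5.394
Smallest integer k satisfying the bound: 6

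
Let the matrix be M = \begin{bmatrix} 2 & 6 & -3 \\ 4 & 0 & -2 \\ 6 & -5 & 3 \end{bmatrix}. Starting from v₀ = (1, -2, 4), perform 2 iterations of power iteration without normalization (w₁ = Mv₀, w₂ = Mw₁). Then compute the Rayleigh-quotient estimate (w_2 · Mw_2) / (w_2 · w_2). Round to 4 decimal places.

5.6468

w1 = Mv₀ = (-22, -4, 28)
w2 = Mw1 = (-152, -144, -28)
Mw2 = (-1084, -552, -276)
w2·Mw2 = (-152)·(-1084) + (-144)·(-552) + (-28)·(-276) = 251984; w2·w2 = (-152)·(-152) + (-144)·(-144) + (-28)·(-28) = 44624
λ ≈ 251984/44624 = 5.6468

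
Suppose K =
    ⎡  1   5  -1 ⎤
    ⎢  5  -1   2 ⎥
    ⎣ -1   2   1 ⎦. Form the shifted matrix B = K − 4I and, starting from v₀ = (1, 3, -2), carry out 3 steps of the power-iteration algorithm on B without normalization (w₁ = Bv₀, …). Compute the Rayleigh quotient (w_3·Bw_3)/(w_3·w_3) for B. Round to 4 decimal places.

B = K − 4I has rows (-3, 5, -1); (5, -5, 2); (-1, 2, -3)
w1 = Bv₀ = ((-3)·1 + 5·3 + (-1)·(-2); 5·1 + (-5)·3 + 2·(-2); (-1)·1 + 2·3 + (-3)·(-2)) = (14, -14, 11)
w2 = Bw1 = ((-3)·14 + 5·(-14) + (-1)·11; 5·14 + (-5)·(-14) + 2·11; (-1)·14 + 2·(-14) + (-3)·11) = (-123, 162, -75)
w3 = Bw2 = (1254, -1575, 672)
Bw3 = (-12309, 15489, -6420)
w3·Bw3 = -44144901; w3·w3 = 4504725; μ ≈ -44144901/4504725 = -9.7997

-9.7997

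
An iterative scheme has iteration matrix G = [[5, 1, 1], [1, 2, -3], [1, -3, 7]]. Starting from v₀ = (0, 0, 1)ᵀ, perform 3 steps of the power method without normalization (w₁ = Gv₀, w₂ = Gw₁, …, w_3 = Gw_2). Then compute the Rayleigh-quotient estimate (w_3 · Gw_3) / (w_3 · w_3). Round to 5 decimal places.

w1 = Gv₀ = (1, -3, 7)
w2 = Gw1 = (9, -26, 59)
w3 = Gw2 = (78, -220, 500)
Gw3 = (670, -1862, 4238)
w3·Gw3 = 78·670 + (-220)·(-1862) + 500·4238 = 2580900; w3·w3 = 78·78 + (-220)·(-220) + 500·500 = 304484
λ ≈ 2580900/304484 = 8.47631

8.47631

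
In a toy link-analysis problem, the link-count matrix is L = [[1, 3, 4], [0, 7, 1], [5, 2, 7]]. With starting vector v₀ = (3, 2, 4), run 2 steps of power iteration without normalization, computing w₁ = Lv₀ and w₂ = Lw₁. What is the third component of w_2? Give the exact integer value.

490

w1 = Lv₀ = (1·3 + 3·2 + 4·4; 0·3 + 7·2 + 1·4; 5·3 + 2·2 + 7·4) = (25, 18, 47)
w2 = Lw1 = (1·25 + 3·18 + 4·47; 0·25 + 7·18 + 1·47; 5·25 + 2·18 + 7·47) = (267, 173, 490)
The requested component of w2 is 490.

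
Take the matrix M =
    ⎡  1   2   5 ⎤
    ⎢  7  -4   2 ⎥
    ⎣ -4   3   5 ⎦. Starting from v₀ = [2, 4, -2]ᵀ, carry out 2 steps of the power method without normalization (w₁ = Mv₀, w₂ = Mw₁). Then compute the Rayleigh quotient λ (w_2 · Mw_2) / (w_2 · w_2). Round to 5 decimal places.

1.73504

w1 = Mv₀ = (1·2 + 2·4 + 5·(-2); 7·2 + (-4)·4 + 2·(-2); (-4)·2 + 3·4 + 5·(-2)) = (0, -6, -6)
w2 = Mw1 = (1·0 + 2·(-6) + 5·(-6); 7·0 + (-4)·(-6) + 2·(-6); (-4)·0 + 3·(-6) + 5·(-6)) = (-42, 12, -48)
Mw2 = (-258, -438, -36)
w2·Mw2 = (-42)·(-258) + 12·(-438) + (-48)·(-36) = 7308; w2·w2 = (-42)·(-42) + 12·12 + (-48)·(-48) = 4212
λ ≈ 7308/4212 = 1.73504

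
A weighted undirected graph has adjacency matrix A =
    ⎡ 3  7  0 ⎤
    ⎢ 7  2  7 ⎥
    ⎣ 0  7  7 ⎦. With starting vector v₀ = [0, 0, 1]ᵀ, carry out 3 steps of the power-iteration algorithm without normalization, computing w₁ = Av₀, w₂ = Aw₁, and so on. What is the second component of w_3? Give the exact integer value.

w1 = Av₀ = (3·0 + 7·0 + 0·1; 7·0 + 2·0 + 7·1; 0·0 + 7·0 + 7·1) = (0, 7, 7)
w2 = Aw1 = (3·0 + 7·7 + 0·7; 7·0 + 2·7 + 7·7; 0·0 + 7·7 + 7·7) = (49, 63, 98)
w3 = Aw2 = (588, 1155, 1127)
The requested component of w3 is 1155.

1155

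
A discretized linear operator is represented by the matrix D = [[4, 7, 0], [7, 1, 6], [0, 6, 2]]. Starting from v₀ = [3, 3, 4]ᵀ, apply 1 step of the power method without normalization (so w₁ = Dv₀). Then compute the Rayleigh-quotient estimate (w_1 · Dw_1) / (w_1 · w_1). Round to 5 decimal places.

11.09953

w1 = Dv₀ = (4·3 + 7·3 + 0·4; 7·3 + 1·3 + 6·4; 0·3 + 6·3 + 2·4) = (33, 48, 26)
Dw1 = (468, 435, 340)
w1·Dw1 = 33·468 + 48·435 + 26·340 = 45164; w1·w1 = 33·33 + 48·48 + 26·26 = 4069
λ ≈ 45164/4069 = 11.09953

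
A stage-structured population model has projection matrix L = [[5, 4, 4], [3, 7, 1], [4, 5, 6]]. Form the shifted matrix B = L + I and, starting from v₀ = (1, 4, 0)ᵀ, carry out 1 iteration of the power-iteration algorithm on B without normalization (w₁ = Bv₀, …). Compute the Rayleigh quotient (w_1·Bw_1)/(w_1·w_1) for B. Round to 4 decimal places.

μ ≈ 13.7374

B = L + I has rows (6, 4, 4); (3, 8, 1); (4, 5, 7)
w1 = Bv₀ = (22, 35, 24)
Bw1 = (368, 370, 431)
w1·Bw1 = 31390; w1·w1 = 2285; μ ≈ 31390/2285 = 13.7374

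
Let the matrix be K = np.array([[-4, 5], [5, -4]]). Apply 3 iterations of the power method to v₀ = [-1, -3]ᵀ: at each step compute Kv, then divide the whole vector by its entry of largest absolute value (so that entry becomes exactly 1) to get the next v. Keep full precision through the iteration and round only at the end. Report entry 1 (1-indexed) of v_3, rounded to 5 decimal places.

Kv0 = (-11.000000, 7.000000); divide by -11.000000 → v1 = (1.000000, -0.636364)
Kv1 = (-7.181818, 7.545455); divide by 7.545455 → v2 = (-0.951807, 1.000000)
Kv2 = (8.807229, -8.759036); divide by 8.807229 → v3 = (1.000000, -0.994528)
Requested entry of v3: -731/-731 = 1.00000

1.00000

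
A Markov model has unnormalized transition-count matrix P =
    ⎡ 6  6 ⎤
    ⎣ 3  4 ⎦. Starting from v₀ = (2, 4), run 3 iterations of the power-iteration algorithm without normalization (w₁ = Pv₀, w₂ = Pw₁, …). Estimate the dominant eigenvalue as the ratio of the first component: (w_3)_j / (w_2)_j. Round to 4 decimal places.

9.3793

w1 = Pv₀ = (6·2 + 6·4; 3·2 + 4·4) = (36, 22)
w2 = Pw1 = (6·36 + 6·22; 3·36 + 4·22) = (348, 196)
w3 = Pw2 = (3264, 1828)
Ratio at component: 3264 / 348 = 9.3793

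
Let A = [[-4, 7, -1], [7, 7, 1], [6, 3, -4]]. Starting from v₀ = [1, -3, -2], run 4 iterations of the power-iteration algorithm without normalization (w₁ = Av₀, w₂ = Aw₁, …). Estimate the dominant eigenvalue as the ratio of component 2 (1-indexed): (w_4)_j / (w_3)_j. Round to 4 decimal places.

11.9269

w1 = Av₀ = ((-4)·1 + 7·(-3) + (-1)·(-2); 7·1 + 7·(-3) + 1·(-2); 6·1 + 3·(-3) + (-4)·(-2)) = (-23, -16, 5)
w2 = Aw1 = ((-4)·(-23) + 7·(-16) + (-1)·5; 7·(-23) + 7·(-16) + 1·5; 6·(-23) + 3·(-16) + (-4)·5) = (-25, -268, -206)
w3 = Aw2 = (-1570, -2257, -130)
w4 = Aw3 = (-9389, -26919, -15671)
Ratio at component: -26919 / -2257 = 11.9269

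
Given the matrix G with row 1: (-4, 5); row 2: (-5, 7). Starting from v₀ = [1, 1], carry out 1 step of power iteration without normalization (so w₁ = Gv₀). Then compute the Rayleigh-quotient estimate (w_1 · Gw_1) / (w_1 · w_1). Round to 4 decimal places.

λ ≈ 4.8000

w1 = Gv₀ = ((-4)·1 + 5·1; (-5)·1 + 7·1) = (1, 2)
Gw1 = (6, 9)
w1·Gw1 = 1·6 + 2·9 = 24; w1·w1 = 1·1 + 2·2 = 5
λ ≈ 24/5 = 4.8000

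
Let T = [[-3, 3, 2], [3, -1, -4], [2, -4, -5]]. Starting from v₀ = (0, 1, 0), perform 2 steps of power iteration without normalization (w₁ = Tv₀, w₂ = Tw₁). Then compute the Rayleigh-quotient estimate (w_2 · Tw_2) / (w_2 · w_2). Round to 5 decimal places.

λ ≈ -9.17814

w1 = Tv₀ = ((-3)·0 + 3·1 + 2·0; 3·0 + (-1)·1 + (-4)·0; 2·0 + (-4)·1 + (-5)·0) = (3, -1, -4)
w2 = Tw1 = ((-3)·3 + 3·(-1) + 2·(-4); 3·3 + (-1)·(-1) + (-4)·(-4); 2·3 + (-4)·(-1) + (-5)·(-4)) = (-20, 26, 30)
Tw2 = (198, -206, -294)
w2·Tw2 = (-20)·198 + 26·(-206) + 30·(-294) = -18136; w2·w2 = (-20)·(-20) + 26·26 + 30·30 = 1976
λ ≈ -18136/1976 = -9.17814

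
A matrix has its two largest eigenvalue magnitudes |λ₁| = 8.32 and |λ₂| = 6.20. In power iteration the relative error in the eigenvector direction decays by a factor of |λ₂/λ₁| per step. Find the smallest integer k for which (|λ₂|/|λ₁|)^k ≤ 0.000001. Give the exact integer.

|λ₂/λ₁| = 6.20/8.32 = 0.74519
Need k ≥ ln(0.000001) / ln(0.74519) = -13.8155 / -0.2941 ≈ 46.973
Smallest integer k satisfying the bound: 47

47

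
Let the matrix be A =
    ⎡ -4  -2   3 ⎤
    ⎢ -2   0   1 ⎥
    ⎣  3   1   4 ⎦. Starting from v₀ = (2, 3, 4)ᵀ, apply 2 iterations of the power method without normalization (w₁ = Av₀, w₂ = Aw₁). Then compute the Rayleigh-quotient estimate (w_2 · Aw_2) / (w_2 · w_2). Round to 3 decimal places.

w1 = Av₀ = ((-4)·2 + (-2)·3 + 3·4; (-2)·2 + 0·3 + 1·4; 3·2 + 1·3 + 4·4) = (-2, 0, 25)
w2 = Aw1 = ((-4)·(-2) + (-2)·0 + 3·25; (-2)·(-2) + 0·0 + 1·25; 3·(-2) + 1·0 + 4·25) = (83, 29, 94)
Aw2 = (-108, -72, 654)
w2·Aw2 = 83·(-108) + 29·(-72) + 94·654 = 50424; w2·w2 = 83·83 + 29·29 + 94·94 = 16566
λ ≈ 50424/16566 = 3.044

λ ≈ 3.044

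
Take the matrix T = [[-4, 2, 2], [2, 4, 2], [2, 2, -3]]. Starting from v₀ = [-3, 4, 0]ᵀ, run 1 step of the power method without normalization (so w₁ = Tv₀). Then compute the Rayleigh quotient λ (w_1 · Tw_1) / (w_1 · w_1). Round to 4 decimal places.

w1 = Tv₀ = ((-4)·(-3) + 2·4 + 2·0; 2·(-3) + 4·4 + 2·0; 2·(-3) + 2·4 + (-3)·0) = (20, 10, 2)
Tw1 = (-56, 84, 54)
w1·Tw1 = 20·(-56) + 10·84 + 2·54 = -172; w1·w1 = 20·20 + 10·10 + 2·2 = 504
λ ≈ -172/504 = -0.3413

λ ≈ -0.3413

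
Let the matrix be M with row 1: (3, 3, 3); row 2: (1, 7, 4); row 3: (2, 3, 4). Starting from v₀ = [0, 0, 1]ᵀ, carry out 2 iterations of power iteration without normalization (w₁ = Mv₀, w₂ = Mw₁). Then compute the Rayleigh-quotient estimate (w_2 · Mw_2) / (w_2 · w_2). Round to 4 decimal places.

w1 = Mv₀ = (3·0 + 3·0 + 3·1; 1·0 + 7·0 + 4·1; 2·0 + 3·0 + 4·1) = (3, 4, 4)
w2 = Mw1 = (3·3 + 3·4 + 3·4; 1·3 + 7·4 + 4·4; 2·3 + 3·4 + 4·4) = (33, 47, 34)
Mw2 = (342, 498, 343)
w2·Mw2 = 33·342 + 47·498 + 34·343 = 46354; w2·w2 = 33·33 + 47·47 + 34·34 = 4454
λ ≈ 46354/4454 = 10.4073

10.4073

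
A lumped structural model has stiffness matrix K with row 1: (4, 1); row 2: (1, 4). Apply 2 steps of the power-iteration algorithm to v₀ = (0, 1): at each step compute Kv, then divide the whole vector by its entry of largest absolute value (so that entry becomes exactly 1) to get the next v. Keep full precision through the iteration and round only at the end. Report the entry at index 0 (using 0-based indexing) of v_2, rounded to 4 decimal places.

0.4706

Kv0 = (1.00000, 4.00000); divide by 4.00000 → v1 = (0.25000, 1.00000)
Kv1 = (2.00000, 4.25000); divide by 4.25000 → v2 = (0.47059, 1.00000)
Requested entry of v2: 8/17 = 0.4706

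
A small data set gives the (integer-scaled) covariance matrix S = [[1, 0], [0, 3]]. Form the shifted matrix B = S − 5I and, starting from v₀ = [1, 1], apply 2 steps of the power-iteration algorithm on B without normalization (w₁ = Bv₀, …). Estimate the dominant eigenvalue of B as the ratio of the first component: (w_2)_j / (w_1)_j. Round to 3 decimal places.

B = S − 5I has rows (-4, 0); (0, -2)
w1 = Bv₀ = ((-4)·1 + 0·1; 0·1 + (-2)·1) = (-4, -2)
w2 = Bw1 = ((-4)·(-4) + 0·(-2); 0·(-4) + (-2)·(-2)) = (16, 4)
Ratio: 16/-4 = -4.000

-4.000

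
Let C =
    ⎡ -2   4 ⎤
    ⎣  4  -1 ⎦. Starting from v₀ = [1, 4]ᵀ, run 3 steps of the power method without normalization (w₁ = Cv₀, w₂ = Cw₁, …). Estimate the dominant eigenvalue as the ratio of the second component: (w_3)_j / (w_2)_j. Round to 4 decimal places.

-3.0000

w1 = Cv₀ = ((-2)·1 + 4·4; 4·1 + (-1)·4) = (14, 0)
w2 = Cw1 = ((-2)·14 + 4·0; 4·14 + (-1)·0) = (-28, 56)
w3 = Cw2 = (280, -168)
Ratio at component: -168 / 56 = -3.0000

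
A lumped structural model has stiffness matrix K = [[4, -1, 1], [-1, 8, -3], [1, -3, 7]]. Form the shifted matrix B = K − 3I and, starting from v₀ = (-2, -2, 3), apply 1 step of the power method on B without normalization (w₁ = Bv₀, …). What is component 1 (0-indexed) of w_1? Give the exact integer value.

-17

B = K − 3I has rows (1, -1, 1); (-1, 5, -3); (1, -3, 4)
w1 = Bv₀ = (1·(-2) + (-1)·(-2) + 1·3; (-1)·(-2) + 5·(-2) + (-3)·3; 1·(-2) + (-3)·(-2) + 4·3) = (3, -17, 16)
Requested component of w1: -17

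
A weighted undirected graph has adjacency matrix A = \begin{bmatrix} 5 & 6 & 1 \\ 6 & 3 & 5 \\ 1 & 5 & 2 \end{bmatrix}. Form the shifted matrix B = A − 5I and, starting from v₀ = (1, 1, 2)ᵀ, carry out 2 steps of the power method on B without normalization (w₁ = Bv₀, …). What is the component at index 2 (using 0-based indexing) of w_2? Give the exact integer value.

B = A − 5I has rows (0, 6, 1); (6, -2, 5); (1, 5, -3)
w1 = Bv₀ = (0·1 + 6·1 + 1·2; 6·1 + (-2)·1 + 5·2; 1·1 + 5·1 + (-3)·2) = (8, 14, 0)
w2 = Bw1 = (0·8 + 6·14 + 1·0; 6·8 + (-2)·14 + 5·0; 1·8 + 5·14 + (-3)·0) = (84, 20, 78)
Requested component of w2: 78

78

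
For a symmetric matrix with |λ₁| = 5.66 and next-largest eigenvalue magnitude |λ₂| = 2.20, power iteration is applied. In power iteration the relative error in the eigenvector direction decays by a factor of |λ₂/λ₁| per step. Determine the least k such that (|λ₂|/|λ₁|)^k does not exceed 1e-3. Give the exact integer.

|λ₂/λ₁| = 2.20/5.66 = 0.38869
Need k ≥ ln(1e-3) / ln(0.38869) = -6.9078 / -0.9450 ≈ 7.310
Smallest integer k satisfying the bound: 8

8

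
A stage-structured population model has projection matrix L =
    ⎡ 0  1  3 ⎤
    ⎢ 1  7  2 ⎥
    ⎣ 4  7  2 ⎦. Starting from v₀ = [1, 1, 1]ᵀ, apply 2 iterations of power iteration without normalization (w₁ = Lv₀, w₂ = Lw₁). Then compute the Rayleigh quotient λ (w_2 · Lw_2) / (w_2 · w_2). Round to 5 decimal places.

w1 = Lv₀ = (4, 10, 13)
w2 = Lw1 = (49, 100, 112)
Lw2 = (436, 973, 1120)
w2·Lw2 = 49·436 + 100·973 + 112·1120 = 244104; w2·w2 = 49·49 + 100·100 + 112·112 = 24945
λ ≈ 244104/24945 = 9.78569

9.78569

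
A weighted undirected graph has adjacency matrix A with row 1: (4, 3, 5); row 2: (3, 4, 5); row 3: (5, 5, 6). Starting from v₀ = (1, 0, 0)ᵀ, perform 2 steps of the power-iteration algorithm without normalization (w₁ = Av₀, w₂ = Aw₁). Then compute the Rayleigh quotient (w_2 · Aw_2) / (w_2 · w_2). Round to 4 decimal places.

13.5880

w1 = Av₀ = (4·1 + 3·0 + 5·0; 3·1 + 4·0 + 5·0; 5·1 + 5·0 + 6·0) = (4, 3, 5)
w2 = Aw1 = (4·4 + 3·3 + 5·5; 3·4 + 4·3 + 5·5; 5·4 + 5·3 + 6·5) = (50, 49, 65)
Aw2 = (672, 671, 885)
w2·Aw2 = 50·672 + 49·671 + 65·885 = 124004; w2·w2 = 50·50 + 49·49 + 65·65 = 9126
λ ≈ 124004/9126 = 13.5880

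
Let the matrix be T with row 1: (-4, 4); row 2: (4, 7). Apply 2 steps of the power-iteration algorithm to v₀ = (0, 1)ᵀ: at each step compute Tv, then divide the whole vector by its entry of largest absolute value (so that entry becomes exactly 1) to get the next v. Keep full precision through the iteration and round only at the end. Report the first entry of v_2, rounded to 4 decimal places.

Tv0 = (4.00000, 7.00000); divide by 7.00000 → v1 = (0.57143, 1.00000)
Tv1 = (1.71429, 9.28571); divide by 9.28571 → v2 = (0.18462, 1.00000)
Requested entry of v2: 12/65 = 0.1846

0.1846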